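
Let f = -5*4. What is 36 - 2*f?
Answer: 76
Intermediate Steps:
f = -20
36 - 2*f = 36 - 2*(-20) = 36 + 40 = 76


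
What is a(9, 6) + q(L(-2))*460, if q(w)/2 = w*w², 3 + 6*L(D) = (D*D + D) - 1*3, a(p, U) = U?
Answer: -7198/27 ≈ -266.59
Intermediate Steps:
L(D) = -1 + D/6 + D²/6 (L(D) = -½ + ((D*D + D) - 1*3)/6 = -½ + ((D² + D) - 3)/6 = -½ + ((D + D²) - 3)/6 = -½ + (-3 + D + D²)/6 = -½ + (-½ + D/6 + D²/6) = -1 + D/6 + D²/6)
q(w) = 2*w³ (q(w) = 2*(w*w²) = 2*w³)
a(9, 6) + q(L(-2))*460 = 6 + (2*(-1 + (⅙)*(-2) + (⅙)*(-2)²)³)*460 = 6 + (2*(-1 - ⅓ + (⅙)*4)³)*460 = 6 + (2*(-1 - ⅓ + ⅔)³)*460 = 6 + (2*(-⅔)³)*460 = 6 + (2*(-8/27))*460 = 6 - 16/27*460 = 6 - 7360/27 = -7198/27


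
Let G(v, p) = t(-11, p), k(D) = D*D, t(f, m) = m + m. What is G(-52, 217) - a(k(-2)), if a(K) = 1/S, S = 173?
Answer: 75081/173 ≈ 433.99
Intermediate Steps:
t(f, m) = 2*m
k(D) = D²
G(v, p) = 2*p
a(K) = 1/173
G(-52, 217) - a(k(-2)) = 2*217 - 1*1/173 = 434 - 1/173 = 75081/173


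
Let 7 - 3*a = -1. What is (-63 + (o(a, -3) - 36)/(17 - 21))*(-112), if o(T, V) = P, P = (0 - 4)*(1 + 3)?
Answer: 5600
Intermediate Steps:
a = 8/3 (a = 7/3 - ⅓*(-1) = 7/3 + ⅓ = 8/3 ≈ 2.6667)
P = -16 (P = -4*4 = -16)
o(T, V) = -16
(-63 + (o(a, -3) - 36)/(17 - 21))*(-112) = (-63 + (-16 - 36)/(17 - 21))*(-112) = (-63 - 52/(-4))*(-112) = (-63 - 52*(-¼))*(-112) = (-63 + 13)*(-112) = -50*(-112) = 5600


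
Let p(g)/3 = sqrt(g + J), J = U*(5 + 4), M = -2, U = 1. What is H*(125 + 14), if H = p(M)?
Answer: 417*sqrt(7) ≈ 1103.3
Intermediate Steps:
J = 9 (J = 1*(5 + 4) = 1*9 = 9)
p(g) = 3*sqrt(9 + g) (p(g) = 3*sqrt(g + 9) = 3*sqrt(9 + g))
H = 3*sqrt(7) (H = 3*sqrt(9 - 2) = 3*sqrt(7) ≈ 7.9373)
H*(125 + 14) = (3*sqrt(7))*(125 + 14) = (3*sqrt(7))*139 = 417*sqrt(7)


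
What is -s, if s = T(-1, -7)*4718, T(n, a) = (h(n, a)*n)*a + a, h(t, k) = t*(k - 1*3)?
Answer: -297234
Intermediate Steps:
h(t, k) = t*(-3 + k) (h(t, k) = t*(k - 3) = t*(-3 + k))
T(n, a) = a + a*n²*(-3 + a) (T(n, a) = ((n*(-3 + a))*n)*a + a = (n²*(-3 + a))*a + a = a*n²*(-3 + a) + a = a + a*n²*(-3 + a))
s = 297234 (s = -7*(1 + (-1)²*(-3 - 7))*4718 = -7*(1 + 1*(-10))*4718 = -7*(1 - 10)*4718 = -7*(-9)*4718 = 63*4718 = 297234)
-s = -1*297234 = -297234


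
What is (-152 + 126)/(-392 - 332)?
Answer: 13/362 ≈ 0.035912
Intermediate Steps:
(-152 + 126)/(-392 - 332) = -26/(-724) = -26*(-1/724) = 13/362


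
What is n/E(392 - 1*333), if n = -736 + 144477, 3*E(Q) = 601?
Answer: 431223/601 ≈ 717.51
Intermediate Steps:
E(Q) = 601/3 (E(Q) = (1/3)*601 = 601/3)
n = 143741
n/E(392 - 1*333) = 143741/(601/3) = 143741*(3/601) = 431223/601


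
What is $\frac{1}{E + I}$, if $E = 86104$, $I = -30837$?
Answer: $\frac{1}{55267} \approx 1.8094 \cdot 10^{-5}$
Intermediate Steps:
$\frac{1}{E + I} = \frac{1}{86104 - 30837} = \frac{1}{55267}$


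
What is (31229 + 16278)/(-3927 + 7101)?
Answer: 47507/3174 ≈ 14.968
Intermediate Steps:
(31229 + 16278)/(-3927 + 7101) = 47507/3174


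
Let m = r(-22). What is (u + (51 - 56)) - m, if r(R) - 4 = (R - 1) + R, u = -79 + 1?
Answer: -42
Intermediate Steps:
u = -78
r(R) = 3 + 2*R (r(R) = 4 + ((R - 1) + R) = 4 + ((-1 + R) + R) = 4 + (-1 + 2*R) = 3 + 2*R)
m = -41 (m = 3 + 2*(-22) = 3 - 44 = -41)
(u + (51 - 56)) - m = (-78 + (51 - 56)) - 1*(-41) = (-78 - 5) + 41 = -83 + 41 = -42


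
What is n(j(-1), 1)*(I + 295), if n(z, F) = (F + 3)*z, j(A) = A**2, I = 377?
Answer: 2688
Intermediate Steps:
n(z, F) = z*(3 + F) (n(z, F) = (3 + F)*z = z*(3 + F))
n(j(-1), 1)*(I + 295) = ((-1)**2*(3 + 1))*(377 + 295) = (1*4)*672 = 4*672 = 2688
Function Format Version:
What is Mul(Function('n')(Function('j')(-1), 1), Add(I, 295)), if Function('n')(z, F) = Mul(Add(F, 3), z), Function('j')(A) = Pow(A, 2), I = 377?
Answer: 2688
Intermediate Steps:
Function('n')(z, F) = Mul(z, Add(3, F)) (Function('n')(z, F) = Mul(Add(3, F), z) = Mul(z, Add(3, F)))
Mul(Function('n')(Function('j')(-1), 1), Add(I, 295)) = Mul(Mul(Pow(-1, 2), Add(3, 1)), Add(377, 295)) = Mul(Mul(1, 4), 672) = Mul(4, 672) = 2688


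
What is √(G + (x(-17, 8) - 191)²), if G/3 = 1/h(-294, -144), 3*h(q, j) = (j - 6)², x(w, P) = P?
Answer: √83722501/50 ≈ 183.00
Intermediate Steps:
h(q, j) = (-6 + j)²/3 (h(q, j) = (j - 6)²/3 = (-6 + j)²/3)
G = 1/2500 (G = 3/(((-6 - 144)²/3)) = 3/(((⅓)*(-150)²)) = 3/(((⅓)*22500)) = 3/7500 = 3*(1/7500) = 1/2500 ≈ 0.00040000)
√(G + (x(-17, 8) - 191)²) = √(1/2500 + (8 - 191)²) = √(1/2500 + (-183)²) = √(1/2500 + 33489) = √(83722501/2500) = √83722501/50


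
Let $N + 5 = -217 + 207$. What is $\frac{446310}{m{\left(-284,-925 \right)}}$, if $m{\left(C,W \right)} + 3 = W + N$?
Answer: $- \frac{446310}{943} \approx -473.29$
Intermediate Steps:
$N = -15$ ($N = -5 + \left(-217 + 207\right) = -5 - 10 = -15$)
$m{\left(C,W \right)} = -18 + W$ ($m{\left(C,W \right)} = -3 + \left(W - 15\right) = -3 + \left(-15 + W\right) = -18 + W$)
$\frac{446310}{m{\left(-284,-925 \right)}} = \frac{446310}{-18 - 925} = \frac{446310}{-943} = 446310 \left(- \frac{1}{943}\right) = - \frac{446310}{943}$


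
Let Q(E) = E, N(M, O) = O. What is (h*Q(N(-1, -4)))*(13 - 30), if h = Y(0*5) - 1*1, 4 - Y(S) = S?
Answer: 204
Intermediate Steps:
Y(S) = 4 - S
h = 3 (h = (4 - 0*5) - 1*1 = (4 - 1*0) - 1 = (4 + 0) - 1 = 4 - 1 = 3)
(h*Q(N(-1, -4)))*(13 - 30) = (3*(-4))*(13 - 30) = -12*(-17) = 204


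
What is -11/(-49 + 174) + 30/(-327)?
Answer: -2449/13625 ≈ -0.17974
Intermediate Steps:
-11/(-49 + 174) + 30/(-327) = -11/125 + 30*(-1/327) = -11*1/125 - 10/109 = -11/125 - 10/109 = -2449/13625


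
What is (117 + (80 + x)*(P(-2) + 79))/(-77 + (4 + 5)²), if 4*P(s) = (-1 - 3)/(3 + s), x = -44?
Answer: 2925/4 ≈ 731.25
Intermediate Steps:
P(s) = -1/(3 + s) (P(s) = ((-1 - 3)/(3 + s))/4 = (-4/(3 + s))/4 = -1/(3 + s))
(117 + (80 + x)*(P(-2) + 79))/(-77 + (4 + 5)²) = (117 + (80 - 44)*(-1/(3 - 2) + 79))/(-77 + (4 + 5)²) = (117 + 36*(-1/1 + 79))/(-77 + 9²) = (117 + 36*(-1*1 + 79))/(-77 + 81) = (117 + 36*(-1 + 79))/4 = (117 + 36*78)*(¼) = (117 + 2808)*(¼) = 2925*(¼) = 2925/4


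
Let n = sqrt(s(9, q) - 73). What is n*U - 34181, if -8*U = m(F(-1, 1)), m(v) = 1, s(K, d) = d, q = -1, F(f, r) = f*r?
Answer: -34181 - I*sqrt(74)/8 ≈ -34181.0 - 1.0753*I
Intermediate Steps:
U = -1/8 (U = -1/8*1 = -1/8 ≈ -0.12500)
n = I*sqrt(74) (n = sqrt(-1 - 73) = sqrt(-74) = I*sqrt(74) ≈ 8.6023*I)
n*U - 34181 = (I*sqrt(74))*(-1/8) - 34181 = -I*sqrt(74)/8 - 34181 = -34181 - I*sqrt(74)/8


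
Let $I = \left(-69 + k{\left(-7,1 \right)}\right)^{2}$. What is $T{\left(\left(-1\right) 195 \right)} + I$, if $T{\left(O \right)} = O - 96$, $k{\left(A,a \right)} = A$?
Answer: $5485$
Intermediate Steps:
$T{\left(O \right)} = -96 + O$
$I = 5776$ ($I = \left(-69 - 7\right)^{2} = \left(-76\right)^{2} = 5776$)
$T{\left(\left(-1\right) 195 \right)} + I = \left(-96 - 195\right) + 5776 = -291 + 5776 = 5485$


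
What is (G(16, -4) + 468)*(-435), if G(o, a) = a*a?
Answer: -210540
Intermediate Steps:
G(o, a) = a²
(G(16, -4) + 468)*(-435) = ((-4)² + 468)*(-435) = (16 + 468)*(-435) = 484*(-435) = -210540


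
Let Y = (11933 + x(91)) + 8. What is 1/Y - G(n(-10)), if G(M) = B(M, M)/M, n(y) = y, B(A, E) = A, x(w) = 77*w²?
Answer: -649577/649578 ≈ -1.0000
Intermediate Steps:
Y = 649578 (Y = (11933 + 77*91²) + 8 = (11933 + 77*8281) + 8 = (11933 + 637637) + 8 = 649570 + 8 = 649578)
G(M) = 1 (G(M) = M/M = 1)
1/Y - G(n(-10)) = 1/649578 - 1*1 = 1/649578 - 1 = -649577/649578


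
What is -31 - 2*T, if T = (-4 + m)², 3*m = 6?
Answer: -39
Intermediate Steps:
m = 2 (m = (⅓)*6 = 2)
T = 4 (T = (-4 + 2)² = (-2)² = 4)
-31 - 2*T = -31 - 2*4 = -31 - 8 = -39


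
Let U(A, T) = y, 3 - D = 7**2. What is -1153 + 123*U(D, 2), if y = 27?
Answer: 2168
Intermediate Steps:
D = -46 (D = 3 - 1*7**2 = 3 - 1*49 = 3 - 49 = -46)
U(A, T) = 27
-1153 + 123*U(D, 2) = -1153 + 123*27 = -1153 + 3321 = 2168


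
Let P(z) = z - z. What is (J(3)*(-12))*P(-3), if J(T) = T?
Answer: 0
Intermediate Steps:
P(z) = 0
(J(3)*(-12))*P(-3) = (3*(-12))*0 = -36*0 = 0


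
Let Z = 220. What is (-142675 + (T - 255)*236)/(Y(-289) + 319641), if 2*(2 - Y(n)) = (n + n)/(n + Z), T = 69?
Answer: -12873399/22055078 ≈ -0.58369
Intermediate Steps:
Y(n) = 2 - n/(220 + n) (Y(n) = 2 - (n + n)/(2*(n + 220)) = 2 - 2*n/(2*(220 + n)) = 2 - n/(220 + n))
(-142675 + (T - 255)*236)/(Y(-289) + 319641) = (-142675 + (69 - 255)*236)/((440 - 289)/(220 - 289) + 319641) = (-142675 - 186*236)/(151/(-69) + 319641) = (-142675 - 43896)/(-1/69*151 + 319641) = -186571/(-151/69 + 319641) = -186571/22055078/69 = -186571*69/22055078 = -12873399/22055078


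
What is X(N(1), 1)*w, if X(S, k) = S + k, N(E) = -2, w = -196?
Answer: 196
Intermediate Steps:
X(N(1), 1)*w = (-2 + 1)*(-196) = -1*(-196) = 196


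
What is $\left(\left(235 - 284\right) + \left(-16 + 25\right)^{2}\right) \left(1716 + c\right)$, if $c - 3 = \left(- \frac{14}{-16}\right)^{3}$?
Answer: $\frac{880471}{16} \approx 55029.0$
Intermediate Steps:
$c = \frac{1879}{512}$ ($c = 3 + \left(- \frac{14}{-16}\right)^{3} = 3 + \left(\left(-14\right) \left(- \frac{1}{16}\right)\right)^{3} = 3 + \left(\frac{7}{8}\right)^{3} = 3 + \frac{343}{512} = \frac{1879}{512} \approx 3.6699$)
$\left(\left(235 - 284\right) + \left(-16 + 25\right)^{2}\right) \left(1716 + c\right) = \left(\left(235 - 284\right) + \left(-16 + 25\right)^{2}\right) \left(1716 + \frac{1879}{512}\right) = \left(-49 + 9^{2}\right) \frac{880471}{512} = \left(-49 + 81\right) \frac{880471}{512} = 32 \cdot \frac{880471}{512} = \frac{880471}{16}$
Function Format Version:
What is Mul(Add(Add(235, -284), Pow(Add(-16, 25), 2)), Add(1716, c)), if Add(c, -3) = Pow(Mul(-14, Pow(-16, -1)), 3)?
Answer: Rational(880471, 16) ≈ 55029.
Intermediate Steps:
c = Rational(1879, 512) (c = Add(3, Pow(Mul(-14, Pow(-16, -1)), 3)) = Add(3, Pow(Mul(-14, Rational(-1, 16)), 3)) = Add(3, Pow(Rational(7, 8), 3)) = Add(3, Rational(343, 512)) = Rational(1879, 512) ≈ 3.6699)
Mul(Add(Add(235, -284), Pow(Add(-16, 25), 2)), Add(1716, c)) = Mul(Add(Add(235, -284), Pow(Add(-16, 25), 2)), Add(1716, Rational(1879, 512))) = Mul(Add(-49, Pow(9, 2)), Rational(880471, 512)) = Mul(Add(-49, 81), Rational(880471, 512)) = Mul(32, Rational(880471, 512)) = Rational(880471, 16)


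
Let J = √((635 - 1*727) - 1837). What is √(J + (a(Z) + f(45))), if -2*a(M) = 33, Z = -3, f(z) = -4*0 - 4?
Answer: √(-82 + 4*I*√1929)/2 ≈ 3.7396 + 5.8724*I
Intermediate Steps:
f(z) = -4 (f(z) = 0 - 4 = -4)
J = I*√1929 (J = √((635 - 727) - 1837) = √(-92 - 1837) = √(-1929) = I*√1929 ≈ 43.92*I)
a(M) = -33/2 (a(M) = -½*33 = -33/2)
√(J + (a(Z) + f(45))) = √(I*√1929 + (-33/2 - 4)) = √(I*√1929 - 41/2) = √(-41/2 + I*√1929)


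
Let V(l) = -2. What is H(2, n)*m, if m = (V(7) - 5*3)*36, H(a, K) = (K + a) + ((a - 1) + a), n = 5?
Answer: -6120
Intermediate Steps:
H(a, K) = -1 + K + 3*a (H(a, K) = (K + a) + ((-1 + a) + a) = (K + a) + (-1 + 2*a) = -1 + K + 3*a)
m = -612 (m = (-2 - 5*3)*36 = (-2 - 15)*36 = -17*36 = -612)
H(2, n)*m = (-1 + 5 + 3*2)*(-612) = (-1 + 5 + 6)*(-612) = 10*(-612) = -6120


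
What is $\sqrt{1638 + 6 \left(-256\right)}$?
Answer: $\sqrt{102} \approx 10.1$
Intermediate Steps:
$\sqrt{1638 + 6 \left(-256\right)} = \sqrt{1638 - 1536} = \sqrt{102}$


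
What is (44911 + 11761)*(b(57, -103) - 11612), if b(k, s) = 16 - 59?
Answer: -660512160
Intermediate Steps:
b(k, s) = -43
(44911 + 11761)*(b(57, -103) - 11612) = (44911 + 11761)*(-43 - 11612) = 56672*(-11655) = -660512160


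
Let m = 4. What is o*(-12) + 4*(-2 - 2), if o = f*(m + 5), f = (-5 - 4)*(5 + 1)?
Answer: 5816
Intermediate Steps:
f = -54 (f = -9*6 = -54)
o = -486 (o = -54*(4 + 5) = -54*9 = -486)
o*(-12) + 4*(-2 - 2) = -486*(-12) + 4*(-2 - 2) = 5832 + 4*(-4) = 5832 - 16 = 5816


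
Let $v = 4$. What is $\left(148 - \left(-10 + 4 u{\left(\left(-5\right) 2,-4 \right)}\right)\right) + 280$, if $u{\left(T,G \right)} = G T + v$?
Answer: $262$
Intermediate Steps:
$u{\left(T,G \right)} = 4 + G T$ ($u{\left(T,G \right)} = G T + 4 = 4 + G T$)
$\left(148 - \left(-10 + 4 u{\left(\left(-5\right) 2,-4 \right)}\right)\right) + 280 = \left(148 + \left(- 4 \left(4 - 4 \left(\left(-5\right) 2\right)\right) + 10\right)\right) + 280 = \left(148 + \left(- 4 \left(4 - -40\right) + 10\right)\right) + 280 = \left(148 + \left(- 4 \left(4 + 40\right) + 10\right)\right) + 280 = \left(148 + \left(\left(-4\right) 44 + 10\right)\right) + 280 = \left(148 + \left(-176 + 10\right)\right) + 280 = \left(148 - 166\right) + 280 = -18 + 280 = 262$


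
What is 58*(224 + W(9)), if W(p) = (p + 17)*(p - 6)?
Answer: 17516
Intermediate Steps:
W(p) = (-6 + p)*(17 + p) (W(p) = (17 + p)*(-6 + p) = (-6 + p)*(17 + p))
58*(224 + W(9)) = 58*(224 + (-102 + 9² + 11*9)) = 58*(224 + (-102 + 81 + 99)) = 58*(224 + 78) = 58*302 = 17516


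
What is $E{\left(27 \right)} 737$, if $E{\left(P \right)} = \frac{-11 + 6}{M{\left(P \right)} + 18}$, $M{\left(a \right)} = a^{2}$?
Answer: $- \frac{3685}{747} \approx -4.9331$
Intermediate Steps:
$E{\left(P \right)} = - \frac{5}{18 + P^{2}}$ ($E{\left(P \right)} = \frac{-11 + 6}{P^{2} + 18} = - \frac{5}{18 + P^{2}}$)
$E{\left(27 \right)} 737 = - \frac{5}{18 + 27^{2}} \cdot 737 = - \frac{5}{18 + 729} \cdot 737 = - \frac{5}{747} \cdot 737 = \left(-5\right) \frac{1}{747} \cdot 737 = \left(- \frac{5}{747}\right) 737 = - \frac{3685}{747}$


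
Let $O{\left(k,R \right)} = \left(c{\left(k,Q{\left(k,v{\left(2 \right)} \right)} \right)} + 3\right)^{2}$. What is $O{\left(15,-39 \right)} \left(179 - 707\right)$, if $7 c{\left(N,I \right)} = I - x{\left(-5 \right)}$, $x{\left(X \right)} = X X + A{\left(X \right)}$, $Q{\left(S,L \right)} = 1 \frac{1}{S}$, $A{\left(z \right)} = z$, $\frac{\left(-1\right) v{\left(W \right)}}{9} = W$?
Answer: $- \frac{45056}{3675} \approx -12.26$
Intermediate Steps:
$v{\left(W \right)} = - 9 W$
$Q{\left(S,L \right)} = \frac{1}{S}$
$x{\left(X \right)} = X + X^{2}$ ($x{\left(X \right)} = X X + X = X^{2} + X = X + X^{2}$)
$c{\left(N,I \right)} = - \frac{20}{7} + \frac{I}{7}$ ($c{\left(N,I \right)} = \frac{I - - 5 \left(1 - 5\right)}{7} = \frac{I - \left(-5\right) \left(-4\right)}{7} = \frac{I - 20}{7} = \frac{-20 + I}{7} = - \frac{20}{7} + \frac{I}{7}$)
$O{\left(k,R \right)} = \left(\frac{1}{7} + \frac{1}{7 k}\right)^{2}$ ($O{\left(k,R \right)} = \left(\left(- \frac{20}{7} + \frac{1}{7 k}\right) + 3\right)^{2} = \left(\frac{1}{7} + \frac{1}{7 k}\right)^{2}$)
$O{\left(15,-39 \right)} \left(179 - 707\right) = \frac{\left(1 + 15\right)^{2}}{49 \cdot 225} \left(179 - 707\right) = \frac{1}{49} \cdot \frac{1}{225} \cdot 16^{2} \left(-528\right) = \frac{1}{49} \cdot \frac{1}{225} \cdot 256 \left(-528\right) = \frac{256}{11025} \left(-528\right) = - \frac{45056}{3675}$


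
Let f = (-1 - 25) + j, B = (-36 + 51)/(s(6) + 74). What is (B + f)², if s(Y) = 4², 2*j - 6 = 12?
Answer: 10201/36 ≈ 283.36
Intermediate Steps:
j = 9 (j = 3 + (½)*12 = 3 + 6 = 9)
s(Y) = 16
B = ⅙ (B = (-36 + 51)/(16 + 74) = 15/90 = 15*(1/90) = ⅙ ≈ 0.16667)
f = -17 (f = (-1 - 25) + 9 = -26 + 9 = -17)
(B + f)² = (⅙ - 17)² = (-101/6)² = 10201/36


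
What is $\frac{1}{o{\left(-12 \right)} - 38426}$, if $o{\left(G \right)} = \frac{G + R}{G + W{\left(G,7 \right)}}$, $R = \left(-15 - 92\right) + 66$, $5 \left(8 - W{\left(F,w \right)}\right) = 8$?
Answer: $- \frac{28}{1075663} \approx -2.603 \cdot 10^{-5}$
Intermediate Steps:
$W{\left(F,w \right)} = \frac{32}{5}$ ($W{\left(F,w \right)} = 8 - \frac{8}{5} = \frac{32}{5}$)
$R = -41$ ($R = -107 + 66 = -41$)
$o{\left(G \right)} = \frac{-41 + G}{\frac{32}{5} + G}$ ($o{\left(G \right)} = \frac{G - 41}{G + \frac{32}{5}} = \frac{-41 + G}{\frac{32}{5} + G}$)
$\frac{1}{o{\left(-12 \right)} - 38426} = \frac{1}{\frac{5 \left(-41 - 12\right)}{32 + 5 \left(-12\right)} - 38426} = \frac{1}{5 \frac{1}{32 - 60} \left(-53\right) - 38426} = \frac{1}{5 \frac{1}{-28} \left(-53\right) - 38426} = \frac{1}{5 \left(- \frac{1}{28}\right) \left(-53\right) - 38426} = \frac{1}{\frac{265}{28} - 38426} = \frac{1}{- \frac{1075663}{28}} = - \frac{28}{1075663}$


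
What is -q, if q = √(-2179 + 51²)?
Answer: -√422 ≈ -20.543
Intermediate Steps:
q = √422 (q = √(-2179 + 2601) = √422 ≈ 20.543)
-q = -√422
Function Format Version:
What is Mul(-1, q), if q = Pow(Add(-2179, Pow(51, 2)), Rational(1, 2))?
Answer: Mul(-1, Pow(422, Rational(1, 2))) ≈ -20.543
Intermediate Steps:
q = Pow(422, Rational(1, 2)) (q = Pow(Add(-2179, 2601), Rational(1, 2)) = Pow(422, Rational(1, 2)) ≈ 20.543)
Mul(-1, q) = Mul(-1, Pow(422, Rational(1, 2)))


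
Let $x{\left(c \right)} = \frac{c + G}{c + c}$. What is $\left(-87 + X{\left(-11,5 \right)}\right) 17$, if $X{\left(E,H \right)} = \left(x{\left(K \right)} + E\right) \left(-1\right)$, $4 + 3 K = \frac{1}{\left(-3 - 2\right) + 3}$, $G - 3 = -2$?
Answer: $- \frac{7769}{6} \approx -1294.8$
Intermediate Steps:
$G = 1$ ($G = 3 - 2 = 1$)
$K = - \frac{3}{2}$ ($K = - \frac{4}{3} + \frac{1}{3 \left(\left(-3 - 2\right) + 3\right)} = - \frac{4}{3} + \frac{1}{3 \left(-5 + 3\right)} = - \frac{4}{3} + \frac{1}{3 \left(-2\right)} = - \frac{4}{3} + \frac{1}{3} \left(- \frac{1}{2}\right) = - \frac{4}{3} - \frac{1}{6} = - \frac{3}{2} \approx -1.5$)
$x{\left(c \right)} = \frac{1 + c}{2 c}$ ($x{\left(c \right)} = \frac{c + 1}{c + c} = \frac{1 + c}{2 c}$)
$X{\left(E,H \right)} = - \frac{1}{6} - E$ ($X{\left(E,H \right)} = \left(\frac{1 - \frac{3}{2}}{2 \left(- \frac{3}{2}\right)} + E\right) \left(-1\right) = \left(\frac{1}{2} \left(- \frac{2}{3}\right) \left(- \frac{1}{2}\right) + E\right) \left(-1\right) = \left(\frac{1}{6} + E\right) \left(-1\right) = - \frac{1}{6} - E$)
$\left(-87 + X{\left(-11,5 \right)}\right) 17 = \left(-87 - - \frac{65}{6}\right) 17 = \left(-87 + \left(- \frac{1}{6} + 11\right)\right) 17 = \left(-87 + \frac{65}{6}\right) 17 = \left(- \frac{457}{6}\right) 17 = - \frac{7769}{6}$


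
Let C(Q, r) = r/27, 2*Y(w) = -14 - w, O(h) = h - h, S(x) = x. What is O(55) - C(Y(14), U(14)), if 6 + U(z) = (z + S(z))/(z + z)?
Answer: 5/27 ≈ 0.18519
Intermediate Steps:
O(h) = 0
Y(w) = -7 - w/2 (Y(w) = (-14 - w)/2 = -7 - w/2)
U(z) = -5 (U(z) = -6 + (z + z)/(z + z) = -6 + (2*z)/((2*z)) = -6 + (2*z)*(1/(2*z)) = -6 + 1 = -5)
C(Q, r) = r/27 (C(Q, r) = r*(1/27) = r/27)
O(55) - C(Y(14), U(14)) = 0 - (-5)/27 = 0 - 1*(-5/27) = 0 + 5/27 = 5/27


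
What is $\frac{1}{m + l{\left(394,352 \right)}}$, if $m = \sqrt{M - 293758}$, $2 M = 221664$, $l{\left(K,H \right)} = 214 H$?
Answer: $\frac{37664}{2837245255} - \frac{i \sqrt{182926}}{5674490510} \approx 1.3275 \cdot 10^{-5} - 7.5372 \cdot 10^{-8} i$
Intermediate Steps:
$M = 110832$ ($M = \frac{1}{2} \cdot 221664 = 110832$)
$m = i \sqrt{182926}$ ($m = \sqrt{110832 - 293758} = \sqrt{-182926} = i \sqrt{182926} \approx 427.7 i$)
$\frac{1}{m + l{\left(394,352 \right)}} = \frac{1}{i \sqrt{182926} + 214 \cdot 352} = \frac{1}{i \sqrt{182926} + 75328} = \frac{1}{75328 + i \sqrt{182926}}$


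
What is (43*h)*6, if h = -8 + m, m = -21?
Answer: -7482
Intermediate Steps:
h = -29 (h = -8 - 21 = -29)
(43*h)*6 = (43*(-29))*6 = -1247*6 = -7482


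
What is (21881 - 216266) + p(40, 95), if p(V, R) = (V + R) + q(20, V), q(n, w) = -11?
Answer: -194261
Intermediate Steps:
p(V, R) = -11 + R + V (p(V, R) = (V + R) - 11 = (R + V) - 11 = -11 + R + V)
(21881 - 216266) + p(40, 95) = (21881 - 216266) + (-11 + 95 + 40) = -194385 + 124 = -194261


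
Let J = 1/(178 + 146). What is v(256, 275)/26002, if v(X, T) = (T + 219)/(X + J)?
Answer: 80028/1078367945 ≈ 7.4212e-5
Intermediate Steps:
J = 1/324 ≈ 0.0030864
v(X, T) = (219 + T)/(1/324 + X) (v(X, T) = (T + 219)/(X + 1/324) = (219 + T)/(1/324 + X))
v(256, 275)/26002 = (324*(219 + 275)/(1 + 324*256))/26002 = (324*494/(1 + 82944))*(1/26002) = (324*494/82945)*(1/26002) = (324*(1/82945)*494)*(1/26002) = (160056/82945)*(1/26002) = 80028/1078367945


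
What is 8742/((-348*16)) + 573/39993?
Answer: -19246019/12371168 ≈ -1.5557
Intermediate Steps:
8742/((-348*16)) + 573/39993 = 8742/(-5568) + 573*(1/39993) = 8742*(-1/5568) + 191/13331 = -1457/928 + 191/13331 = -19246019/12371168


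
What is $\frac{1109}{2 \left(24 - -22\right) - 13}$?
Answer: $\frac{1109}{79} \approx 14.038$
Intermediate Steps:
$\frac{1109}{2 \left(24 - -22\right) - 13} = \frac{1109}{2 \left(24 + 22\right) - 13} = \frac{1109}{2 \cdot 46 - 13} = \frac{1109}{92 - 13} = \frac{1109}{79}$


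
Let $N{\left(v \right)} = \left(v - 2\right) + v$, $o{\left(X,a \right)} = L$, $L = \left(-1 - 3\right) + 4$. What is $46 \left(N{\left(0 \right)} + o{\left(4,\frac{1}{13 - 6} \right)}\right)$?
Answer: $-92$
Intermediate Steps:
$L = 0$ ($L = -4 + 4 = 0$)
$o{\left(X,a \right)} = 0$
$N{\left(v \right)} = -2 + 2 v$ ($N{\left(v \right)} = \left(-2 + v\right) + v = -2 + 2 v$)
$46 \left(N{\left(0 \right)} + o{\left(4,\frac{1}{13 - 6} \right)}\right) = 46 \left(\left(-2 + 2 \cdot 0\right) + 0\right) = 46 \left(\left(-2 + 0\right) + 0\right) = 46 \left(-2 + 0\right) = 46 \left(-2\right) = -92$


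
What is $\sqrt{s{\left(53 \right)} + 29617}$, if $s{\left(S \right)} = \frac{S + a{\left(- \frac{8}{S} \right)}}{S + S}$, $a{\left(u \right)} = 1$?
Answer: $\frac{8 \sqrt{1299931}}{53} \approx 172.1$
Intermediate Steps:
$s{\left(S \right)} = \frac{1 + S}{2 S}$ ($s{\left(S \right)} = \frac{S + 1}{S + S} = \frac{1 + S}{2 S}$)
$\sqrt{s{\left(53 \right)} + 29617} = \sqrt{\frac{1 + 53}{2 \cdot 53} + 29617} = \sqrt{\frac{1}{2} \cdot \frac{1}{53} \cdot 54 + 29617} = \sqrt{\frac{27}{53} + 29617} = \sqrt{\frac{1569728}{53}} = \frac{8 \sqrt{1299931}}{53}$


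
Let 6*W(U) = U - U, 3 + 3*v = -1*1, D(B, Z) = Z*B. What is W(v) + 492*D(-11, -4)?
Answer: 21648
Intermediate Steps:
D(B, Z) = B*Z
v = -4/3 (v = -1 + (-1*1)/3 = -1 + (1/3)*(-1) = -1 - 1/3 = -4/3 ≈ -1.3333)
W(U) = 0 (W(U) = (U - U)/6 = (1/6)*0 = 0)
W(v) + 492*D(-11, -4) = 0 + 492*(-11*(-4)) = 0 + 492*44 = 0 + 21648 = 21648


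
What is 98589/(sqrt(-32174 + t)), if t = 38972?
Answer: 32863*sqrt(6798)/2266 ≈ 1195.7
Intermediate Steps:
98589/(sqrt(-32174 + t)) = 98589/(sqrt(-32174 + 38972)) = 98589/(sqrt(6798)) = 98589*(sqrt(6798)/6798) = 32863*sqrt(6798)/2266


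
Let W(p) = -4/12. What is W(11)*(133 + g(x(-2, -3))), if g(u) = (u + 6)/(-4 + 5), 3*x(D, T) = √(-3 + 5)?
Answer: -139/3 - √2/9 ≈ -46.490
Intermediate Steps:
x(D, T) = √2/3 (x(D, T) = √(-3 + 5)/3 = √2/3)
W(p) = -⅓ (W(p) = -4*1/12 = -⅓)
g(u) = 6 + u (g(u) = (6 + u)/1 = (6 + u)*1 = 6 + u)
W(11)*(133 + g(x(-2, -3))) = -(133 + (6 + √2/3))/3 = -(139 + √2/3)/3 = -139/3 - √2/9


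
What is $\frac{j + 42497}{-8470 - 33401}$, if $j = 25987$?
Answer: $- \frac{22828}{13957} \approx -1.6356$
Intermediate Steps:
$\frac{j + 42497}{-8470 - 33401} = \frac{25987 + 42497}{-8470 - 33401} = \frac{68484}{-41871} = 68484 \left(- \frac{1}{41871}\right) = - \frac{22828}{13957}$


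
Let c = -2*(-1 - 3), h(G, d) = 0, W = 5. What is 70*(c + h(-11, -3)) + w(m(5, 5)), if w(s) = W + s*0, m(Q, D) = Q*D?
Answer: 565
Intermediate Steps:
m(Q, D) = D*Q
w(s) = 5 (w(s) = 5 + s*0 = 5 + 0 = 5)
c = 8 (c = -2*(-4) = 8)
70*(c + h(-11, -3)) + w(m(5, 5)) = 70*(8 + 0) + 5 = 70*8 + 5 = 560 + 5 = 565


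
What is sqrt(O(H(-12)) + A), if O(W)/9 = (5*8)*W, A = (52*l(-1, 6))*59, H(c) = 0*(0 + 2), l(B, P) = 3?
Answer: 2*sqrt(2301) ≈ 95.938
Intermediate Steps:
H(c) = 0 (H(c) = 0*2 = 0)
A = 9204 (A = (52*3)*59 = 156*59 = 9204)
O(W) = 360*W (O(W) = 9*((5*8)*W) = 9*(40*W) = 360*W)
sqrt(O(H(-12)) + A) = sqrt(360*0 + 9204) = sqrt(0 + 9204) = sqrt(9204) = 2*sqrt(2301)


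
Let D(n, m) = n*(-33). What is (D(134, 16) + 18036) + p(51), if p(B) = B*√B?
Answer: 13614 + 51*√51 ≈ 13978.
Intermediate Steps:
D(n, m) = -33*n
p(B) = B^(3/2)
(D(134, 16) + 18036) + p(51) = (-33*134 + 18036) + 51^(3/2) = (-4422 + 18036) + 51*√51 = 13614 + 51*√51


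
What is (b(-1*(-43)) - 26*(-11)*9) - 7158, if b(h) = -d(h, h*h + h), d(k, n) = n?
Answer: -6476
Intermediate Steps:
b(h) = -h - h² (b(h) = -(h*h + h) = -(h² + h) = -(h + h²) = -h - h²)
(b(-1*(-43)) - 26*(-11)*9) - 7158 = (-(-1*(-43))*(1 - 1*(-43)) - 26*(-11)*9) - 7158 = (-1*43*(1 + 43) + 286*9) - 7158 = (-1*43*44 + 2574) - 7158 = (-1892 + 2574) - 7158 = 682 - 7158 = -6476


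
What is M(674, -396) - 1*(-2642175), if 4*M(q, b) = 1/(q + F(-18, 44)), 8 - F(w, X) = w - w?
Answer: 7207853401/2728 ≈ 2.6422e+6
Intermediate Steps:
F(w, X) = 8 (F(w, X) = 8 - (w - w) = 8 - 1*0 = 8 + 0 = 8)
M(q, b) = 1/(4*(8 + q)) (M(q, b) = 1/(4*(q + 8)) = 1/(4*(8 + q)))
M(674, -396) - 1*(-2642175) = 1/(4*(8 + 674)) - 1*(-2642175) = (¼)/682 + 2642175 = (¼)*(1/682) + 2642175 = 1/2728 + 2642175 = 7207853401/2728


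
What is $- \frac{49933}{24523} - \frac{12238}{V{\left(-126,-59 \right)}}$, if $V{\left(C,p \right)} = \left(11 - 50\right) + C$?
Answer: $\frac{291873529}{4046295} \approx 72.134$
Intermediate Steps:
$V{\left(C,p \right)} = -39 + C$
$- \frac{49933}{24523} - \frac{12238}{V{\left(-126,-59 \right)}} = - \frac{49933}{24523} - \frac{12238}{-39 - 126} = \left(-49933\right) \frac{1}{24523} - \frac{12238}{-165} = - \frac{49933}{24523} - - \frac{12238}{165} = - \frac{49933}{24523} + \frac{12238}{165} = \frac{291873529}{4046295}$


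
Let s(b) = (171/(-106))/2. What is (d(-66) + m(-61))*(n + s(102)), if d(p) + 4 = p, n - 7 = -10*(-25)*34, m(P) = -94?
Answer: -73935833/53 ≈ -1.3950e+6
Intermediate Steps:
s(b) = -171/212 (s(b) = (171*(-1/106))*(½) = -171/106*½ = -171/212)
n = 8507 (n = 7 - 10*(-25)*34 = 7 + 250*34 = 7 + 8500 = 8507)
d(p) = -4 + p
(d(-66) + m(-61))*(n + s(102)) = ((-4 - 66) - 94)*(8507 - 171/212) = (-70 - 94)*(1803313/212) = -164*1803313/212 = -73935833/53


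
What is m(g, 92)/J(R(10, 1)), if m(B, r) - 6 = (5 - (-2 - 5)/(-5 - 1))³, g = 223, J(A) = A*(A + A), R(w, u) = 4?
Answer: 13463/6912 ≈ 1.9478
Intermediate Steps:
J(A) = 2*A² (J(A) = A*(2*A) = 2*A²)
m(B, r) = 13463/216 (m(B, r) = 6 + (5 - (-2 - 5)/(-5 - 1))³ = 6 + (5 - (-7)/(-6))³ = 6 + (5 - (-7)*(-1)/6)³ = 6 + (5 - 1*7/6)³ = 6 + (5 - 7/6)³ = 6 + (23/6)³ = 6 + 12167/216 = 13463/216)
m(g, 92)/J(R(10, 1)) = 13463/(216*((2*4²))) = 13463/(216*((2*16))) = (13463/216)/32 = (13463/216)*(1/32) = 13463/6912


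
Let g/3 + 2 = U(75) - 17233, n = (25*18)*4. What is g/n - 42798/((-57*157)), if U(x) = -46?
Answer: -42989623/1789800 ≈ -24.019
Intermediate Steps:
n = 1800 (n = 450*4 = 1800)
g = -51843 (g = -6 + 3*(-46 - 17233) = -6 + 3*(-17279) = -6 - 51837 = -51843)
g/n - 42798/((-57*157)) = -51843/1800 - 42798/((-57*157)) = -51843*1/1800 - 42798/(-8949) = -17281/600 - 42798*(-1/8949) = -17281/600 + 14266/2983 = -42989623/1789800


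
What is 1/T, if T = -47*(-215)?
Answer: 1/10105 ≈ 9.8961e-5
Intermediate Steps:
T = 10105
1/T = 1/10105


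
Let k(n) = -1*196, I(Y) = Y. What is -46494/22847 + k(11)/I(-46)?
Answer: 1169644/525481 ≈ 2.2259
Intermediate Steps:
k(n) = -196
-46494/22847 + k(11)/I(-46) = -46494/22847 - 196/(-46) = -46494*1/22847 - 196*(-1/46) = -46494/22847 + 98/23 = 1169644/525481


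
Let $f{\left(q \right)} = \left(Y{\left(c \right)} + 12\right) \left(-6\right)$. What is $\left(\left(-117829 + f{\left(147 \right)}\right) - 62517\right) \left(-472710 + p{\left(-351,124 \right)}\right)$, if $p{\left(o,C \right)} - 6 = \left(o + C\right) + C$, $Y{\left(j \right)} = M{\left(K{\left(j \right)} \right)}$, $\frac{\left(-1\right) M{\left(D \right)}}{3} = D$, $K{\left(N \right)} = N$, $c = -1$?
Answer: $85311403852$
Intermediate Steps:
$M{\left(D \right)} = - 3 D$
$Y{\left(j \right)} = - 3 j$
$f{\left(q \right)} = -90$ ($f{\left(q \right)} = \left(\left(-3\right) \left(-1\right) + 12\right) \left(-6\right) = \left(3 + 12\right) \left(-6\right) = 15 \left(-6\right) = -90$)
$p{\left(o,C \right)} = 6 + o + 2 C$ ($p{\left(o,C \right)} = 6 + \left(\left(o + C\right) + C\right) = 6 + \left(\left(C + o\right) + C\right) = 6 + \left(o + 2 C\right) = 6 + o + 2 C$)
$\left(\left(-117829 + f{\left(147 \right)}\right) - 62517\right) \left(-472710 + p{\left(-351,124 \right)}\right) = \left(\left(-117829 - 90\right) - 62517\right) \left(-472710 + \left(6 - 351 + 2 \cdot 124\right)\right) = \left(-117919 - 62517\right) \left(-472710 + \left(6 - 351 + 248\right)\right) = - 180436 \left(-472710 - 97\right) = \left(-180436\right) \left(-472807\right) = 85311403852$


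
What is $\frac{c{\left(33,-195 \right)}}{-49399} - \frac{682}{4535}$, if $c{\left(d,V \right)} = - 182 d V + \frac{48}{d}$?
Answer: $- \frac{58794479308}{2464269115} \approx -23.859$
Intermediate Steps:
$c{\left(d,V \right)} = \frac{48}{d} - 182 V d$ ($c{\left(d,V \right)} = - 182 V d + \frac{48}{d} = \frac{48}{d} - 182 V d$)
$\frac{c{\left(33,-195 \right)}}{-49399} - \frac{682}{4535} = \frac{\frac{48}{33} - \left(-35490\right) 33}{-49399} - \frac{682}{4535} = \left(48 \cdot \frac{1}{33} + 1171170\right) \left(- \frac{1}{49399}\right) - \frac{682}{4535} = \left(\frac{16}{11} + 1171170\right) \left(- \frac{1}{49399}\right) - \frac{682}{4535} = \frac{12882886}{11} \left(- \frac{1}{49399}\right) - \frac{682}{4535} = - \frac{12882886}{543389} - \frac{682}{4535} = - \frac{58794479308}{2464269115}$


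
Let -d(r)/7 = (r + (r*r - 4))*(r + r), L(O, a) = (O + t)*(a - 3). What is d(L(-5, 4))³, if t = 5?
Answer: 0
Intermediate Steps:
L(O, a) = (-3 + a)*(5 + O) (L(O, a) = (O + 5)*(a - 3) = (5 + O)*(-3 + a) = (-3 + a)*(5 + O))
d(r) = -14*r*(-4 + r + r²) (d(r) = -7*(r + (r*r - 4))*(r + r) = -7*(r + (r² - 4))*2*r = -7*(r + (-4 + r²))*2*r = -7*(-4 + r + r²)*2*r = -14*r*(-4 + r + r²))
d(L(-5, 4))³ = (14*(-15 - 3*(-5) + 5*4 - 5*4)*(4 - (-15 - 3*(-5) + 5*4 - 5*4) - (-15 - 3*(-5) + 5*4 - 5*4)²))³ = (14*(-15 + 15 + 20 - 20)*(4 - (-15 + 15 + 20 - 20) - (-15 + 15 + 20 - 20)²))³ = (14*0*(4 - 1*0 - 1*0²))³ = (14*0*(4 + 0 - 1*0))³ = (14*0*(4 + 0 + 0))³ = (14*0*4)³ = 0³ = 0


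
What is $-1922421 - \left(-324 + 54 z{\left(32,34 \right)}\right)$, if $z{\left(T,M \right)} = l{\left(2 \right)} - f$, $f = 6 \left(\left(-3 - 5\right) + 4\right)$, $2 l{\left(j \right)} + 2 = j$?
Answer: $-1923393$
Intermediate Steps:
$l{\left(j \right)} = -1 + \frac{j}{2}$
$f = -24$ ($f = 6 \left(\left(-3 - 5\right) + 4\right) = 6 \left(-8 + 4\right) = 6 \left(-4\right) = -24$)
$z{\left(T,M \right)} = 24$ ($z{\left(T,M \right)} = \left(-1 + \frac{1}{2} \cdot 2\right) - -24 = \left(-1 + 1\right) + 24 = 0 + 24 = 24$)
$-1922421 - \left(-324 + 54 z{\left(32,34 \right)}\right) = -1922421 + \left(\left(-54\right) 24 + 324\right) = -1922421 + \left(-1296 + 324\right) = -1922421 - 972 = -1923393$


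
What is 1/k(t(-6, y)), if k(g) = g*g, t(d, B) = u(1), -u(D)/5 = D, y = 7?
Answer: 1/25 ≈ 0.040000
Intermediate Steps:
u(D) = -5*D
t(d, B) = -5 (t(d, B) = -5*1 = -5)
k(g) = g²
1/k(t(-6, y)) = 1/((-5)²) = 1/25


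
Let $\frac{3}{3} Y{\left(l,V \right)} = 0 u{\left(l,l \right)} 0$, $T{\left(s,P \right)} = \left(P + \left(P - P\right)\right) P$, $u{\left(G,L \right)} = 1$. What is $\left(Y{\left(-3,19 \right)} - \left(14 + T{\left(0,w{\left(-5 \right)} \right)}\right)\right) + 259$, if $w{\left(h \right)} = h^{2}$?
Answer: $-380$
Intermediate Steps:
$T{\left(s,P \right)} = P^{2}$ ($T{\left(s,P \right)} = \left(P + 0\right) P = P P = P^{2}$)
$Y{\left(l,V \right)} = 0$ ($Y{\left(l,V \right)} = 0 \cdot 1 \cdot 0 = 0 \cdot 0 = 0$)
$\left(Y{\left(-3,19 \right)} - \left(14 + T{\left(0,w{\left(-5 \right)} \right)}\right)\right) + 259 = \left(0 - \left(14 + \left(\left(-5\right)^{2}\right)^{2}\right)\right) + 259 = \left(0 - 639\right) + 259 = -639 + 259 = -380$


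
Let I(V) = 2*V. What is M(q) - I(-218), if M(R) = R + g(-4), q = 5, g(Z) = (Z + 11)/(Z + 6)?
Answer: 889/2 ≈ 444.50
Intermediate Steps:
g(Z) = (11 + Z)/(6 + Z)
M(R) = 7/2 + R (M(R) = R + (11 - 4)/(6 - 4) = R + 7/2 = 7/2 + R)
M(q) - I(-218) = (7/2 + 5) - 2*(-218) = 17/2 - 1*(-436) = 17/2 + 436 = 889/2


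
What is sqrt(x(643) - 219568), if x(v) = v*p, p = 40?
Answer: 2*I*sqrt(48462) ≈ 440.28*I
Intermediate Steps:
x(v) = 40*v (x(v) = v*40 = 40*v)
sqrt(x(643) - 219568) = sqrt(40*643 - 219568) = sqrt(25720 - 219568) = sqrt(-193848) = 2*I*sqrt(48462)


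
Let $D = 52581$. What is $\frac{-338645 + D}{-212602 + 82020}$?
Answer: $\frac{143032}{65291} \approx 2.1907$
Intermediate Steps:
$\frac{-338645 + D}{-212602 + 82020} = \frac{-338645 + 52581}{-212602 + 82020} = - \frac{286064}{-130582} = \left(-286064\right) \left(- \frac{1}{130582}\right) = \frac{143032}{65291}$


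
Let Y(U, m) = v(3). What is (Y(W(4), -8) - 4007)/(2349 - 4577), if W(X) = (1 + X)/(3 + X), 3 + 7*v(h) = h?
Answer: 4007/2228 ≈ 1.7985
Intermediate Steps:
v(h) = -3/7 + h/7
W(X) = (1 + X)/(3 + X)
Y(U, m) = 0 (Y(U, m) = -3/7 + (⅐)*3 = -3/7 + 3/7 = 0)
(Y(W(4), -8) - 4007)/(2349 - 4577) = (0 - 4007)/(2349 - 4577) = -4007/(-2228) = -4007*(-1/2228) = 4007/2228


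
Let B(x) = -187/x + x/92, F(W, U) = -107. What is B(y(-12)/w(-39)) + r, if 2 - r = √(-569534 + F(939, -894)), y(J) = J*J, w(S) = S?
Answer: 754997/14352 - I*√569641 ≈ 52.606 - 754.75*I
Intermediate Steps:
y(J) = J²
r = 2 - I*√569641 (r = 2 - √(-569534 - 107) = 2 - √(-569641) = 2 - I*√569641 ≈ 2.0 - 754.75*I)
B(x) = -187/x + x/92 (B(x) = -187/x + x*(1/92) = -187/x + x/92)
B(y(-12)/w(-39)) + r = (-187/((-12)²/(-39)) + ((-12)²/(-39))/92) + (2 - I*√569641) = (-187/(144*(-1/39)) + (144*(-1/39))/92) + (2 - I*√569641) = (-187/(-48/13) + (1/92)*(-48/13)) + (2 - I*√569641) = (-187*(-13/48) - 12/299) + (2 - I*√569641) = (2431/48 - 12/299) + (2 - I*√569641) = 726293/14352 + (2 - I*√569641) = 754997/14352 - I*√569641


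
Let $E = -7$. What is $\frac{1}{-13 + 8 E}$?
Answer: $- \frac{1}{69} \approx -0.014493$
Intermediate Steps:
$\frac{1}{-13 + 8 E} = \frac{1}{-13 + 8 \left(-7\right)} = \frac{1}{-13 - 56} = \frac{1}{-69} = - \frac{1}{69}$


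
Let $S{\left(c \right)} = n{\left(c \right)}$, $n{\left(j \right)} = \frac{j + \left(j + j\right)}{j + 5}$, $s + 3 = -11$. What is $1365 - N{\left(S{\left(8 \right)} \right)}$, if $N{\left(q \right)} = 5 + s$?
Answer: $1374$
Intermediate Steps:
$s = -14$ ($s = -3 - 11 = -14$)
$n{\left(j \right)} = \frac{3 j}{5 + j}$ ($n{\left(j \right)} = \frac{j + 2 j}{5 + j} = \frac{3 j}{5 + j}$)
$S{\left(c \right)} = \frac{3 c}{5 + c}$
$N{\left(q \right)} = -9$ ($N{\left(q \right)} = 5 - 14 = -9$)
$1365 - N{\left(S{\left(8 \right)} \right)} = 1365 - -9 = 1365 + 9 = 1374$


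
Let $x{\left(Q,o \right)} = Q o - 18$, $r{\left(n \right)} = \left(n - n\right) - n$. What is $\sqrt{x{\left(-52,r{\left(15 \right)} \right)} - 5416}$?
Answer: $i \sqrt{4654} \approx 68.22 i$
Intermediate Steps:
$r{\left(n \right)} = - n$ ($r{\left(n \right)} = 0 - n = - n$)
$x{\left(Q,o \right)} = -18 + Q o$
$\sqrt{x{\left(-52,r{\left(15 \right)} \right)} - 5416} = \sqrt{\left(-18 - 52 \left(\left(-1\right) 15\right)\right) - 5416} = \sqrt{\left(-18 - -780\right) - 5416} = \sqrt{\left(-18 + 780\right) - 5416} = \sqrt{762 - 5416} = \sqrt{-4654} = i \sqrt{4654}$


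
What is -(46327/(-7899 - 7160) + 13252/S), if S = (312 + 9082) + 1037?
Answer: 283675069/157080429 ≈ 1.8059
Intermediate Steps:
S = 10431 (S = 9394 + 1037 = 10431)
-(46327/(-7899 - 7160) + 13252/S) = -(46327/(-7899 - 7160) + 13252/10431) = -(46327/(-15059) + 13252*(1/10431)) = -(46327*(-1/15059) + 13252/10431) = -(-46327/15059 + 13252/10431) = -1*(-283675069/157080429) = 283675069/157080429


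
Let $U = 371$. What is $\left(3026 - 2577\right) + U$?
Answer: $820$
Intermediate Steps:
$\left(3026 - 2577\right) + U = \left(3026 - 2577\right) + 371 = 449 + 371 = 820$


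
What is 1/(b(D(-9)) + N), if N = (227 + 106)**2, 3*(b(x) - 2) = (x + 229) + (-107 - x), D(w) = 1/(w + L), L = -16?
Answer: 3/332795 ≈ 9.0146e-6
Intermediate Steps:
D(w) = 1/(-16 + w) (D(w) = 1/(w - 16) = 1/(-16 + w))
b(x) = 128/3 (b(x) = 2 + ((x + 229) + (-107 - x))/3 = 2 + ((229 + x) + (-107 - x))/3 = 2 + (1/3)*122 = 2 + 122/3 = 128/3)
N = 110889 (N = 333**2 = 110889)
1/(b(D(-9)) + N) = 1/(128/3 + 110889) = 1/(332795/3) = 3/332795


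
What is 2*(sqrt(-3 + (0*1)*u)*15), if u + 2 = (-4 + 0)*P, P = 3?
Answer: 30*I*sqrt(3) ≈ 51.962*I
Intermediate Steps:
u = -14 (u = -2 + (-4 + 0)*3 = -2 - 4*3 = -2 - 12 = -14)
2*(sqrt(-3 + (0*1)*u)*15) = 2*(sqrt(-3 + (0*1)*(-14))*15) = 2*(sqrt(-3 + 0*(-14))*15) = 2*(sqrt(-3 + 0)*15) = 2*(sqrt(-3)*15) = 2*((I*sqrt(3))*15) = 2*(15*I*sqrt(3)) = 30*I*sqrt(3)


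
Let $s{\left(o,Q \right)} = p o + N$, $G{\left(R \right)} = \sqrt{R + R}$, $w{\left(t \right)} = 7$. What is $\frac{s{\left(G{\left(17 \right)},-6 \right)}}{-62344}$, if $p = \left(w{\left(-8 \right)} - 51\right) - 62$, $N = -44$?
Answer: $\frac{11}{15586} + \frac{53 \sqrt{34}}{31172} \approx 0.01062$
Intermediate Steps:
$G{\left(R \right)} = \sqrt{2} \sqrt{R}$ ($G{\left(R \right)} = \sqrt{2 R} = \sqrt{2} \sqrt{R}$)
$p = -106$ ($p = \left(7 - 51\right) - 62 = -44 - 62 = -106$)
$s{\left(o,Q \right)} = -44 - 106 o$ ($s{\left(o,Q \right)} = - 106 o - 44 = -44 - 106 o$)
$\frac{s{\left(G{\left(17 \right)},-6 \right)}}{-62344} = \frac{-44 - 106 \sqrt{2} \sqrt{17}}{-62344} = \left(-44 - 106 \sqrt{34}\right) \left(- \frac{1}{62344}\right) = \frac{11}{15586} + \frac{53 \sqrt{34}}{31172}$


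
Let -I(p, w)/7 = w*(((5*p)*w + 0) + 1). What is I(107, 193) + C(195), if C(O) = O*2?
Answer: -139498466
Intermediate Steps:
C(O) = 2*O
I(p, w) = -7*w*(1 + 5*p*w) (I(p, w) = -7*w*(((5*p)*w + 0) + 1) = -7*w*((5*p*w + 0) + 1) = -7*w*(5*p*w + 1) = -7*w*(1 + 5*p*w))
I(107, 193) + C(195) = -7*193*(1 + 5*107*193) + 2*195 = -7*193*(1 + 103255) + 390 = -7*193*103256 + 390 = -139498856 + 390 = -139498466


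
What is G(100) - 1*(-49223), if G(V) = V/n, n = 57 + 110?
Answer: 8220341/167 ≈ 49224.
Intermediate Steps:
n = 167
G(V) = V/167
G(100) - 1*(-49223) = (1/167)*100 - 1*(-49223) = 100/167 + 49223 = 8220341/167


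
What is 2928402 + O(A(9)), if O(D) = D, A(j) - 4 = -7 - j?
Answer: 2928390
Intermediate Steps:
A(j) = -3 - j (A(j) = 4 + (-7 - j) = -3 - j)
2928402 + O(A(9)) = 2928402 + (-3 - 1*9) = 2928402 + (-3 - 9) = 2928402 - 12 = 2928390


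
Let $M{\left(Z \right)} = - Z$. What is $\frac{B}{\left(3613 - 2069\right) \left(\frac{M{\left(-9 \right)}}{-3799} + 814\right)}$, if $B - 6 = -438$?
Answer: $- \frac{205146}{596828761} \approx -0.00034373$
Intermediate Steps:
$B = -432$ ($B = 6 - 438 = -432$)
$\frac{B}{\left(3613 - 2069\right) \left(\frac{M{\left(-9 \right)}}{-3799} + 814\right)} = - \frac{432}{\left(3613 - 2069\right) \left(\frac{\left(-1\right) \left(-9\right)}{-3799} + 814\right)} = - \frac{432}{1544 \left(9 \left(- \frac{1}{3799}\right) + 814\right)} = - \frac{432}{1544 \left(- \frac{9}{3799} + 814\right)} = - \frac{432}{1544 \cdot \frac{3092377}{3799}} = - \frac{432}{\frac{4774630088}{3799}} = \left(-432\right) \frac{3799}{4774630088} = - \frac{205146}{596828761}$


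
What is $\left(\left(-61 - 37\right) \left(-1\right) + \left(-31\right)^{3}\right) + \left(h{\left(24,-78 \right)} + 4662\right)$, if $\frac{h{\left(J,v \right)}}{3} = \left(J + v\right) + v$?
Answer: $-25427$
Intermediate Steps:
$h{\left(J,v \right)} = 3 J + 6 v$ ($h{\left(J,v \right)} = 3 \left(\left(J + v\right) + v\right) = 3 \left(J + 2 v\right) = 3 J + 6 v$)
$\left(\left(-61 - 37\right) \left(-1\right) + \left(-31\right)^{3}\right) + \left(h{\left(24,-78 \right)} + 4662\right) = \left(\left(-61 - 37\right) \left(-1\right) + \left(-31\right)^{3}\right) + \left(\left(3 \cdot 24 + 6 \left(-78\right)\right) + 4662\right) = \left(\left(-61 - 37\right) \left(-1\right) - 29791\right) + \left(\left(72 - 468\right) + 4662\right) = \left(\left(-98\right) \left(-1\right) - 29791\right) + \left(-396 + 4662\right) = \left(98 - 29791\right) + 4266 = -29693 + 4266 = -25427$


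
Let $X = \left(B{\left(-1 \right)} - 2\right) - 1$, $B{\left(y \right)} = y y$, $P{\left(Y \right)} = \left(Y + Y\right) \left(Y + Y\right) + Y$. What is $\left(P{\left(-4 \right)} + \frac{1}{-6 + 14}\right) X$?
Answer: $- \frac{481}{4} \approx -120.25$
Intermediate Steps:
$P{\left(Y \right)} = Y + 4 Y^{2}$ ($P{\left(Y \right)} = 2 Y 2 Y + Y = 4 Y^{2} + Y = Y + 4 Y^{2}$)
$B{\left(y \right)} = y^{2}$
$X = -2$ ($X = \left(\left(-1\right)^{2} - 2\right) - 1 = \left(1 - 2\right) - 1 = -1 - 1 = -2$)
$\left(P{\left(-4 \right)} + \frac{1}{-6 + 14}\right) X = \left(- 4 \left(1 + 4 \left(-4\right)\right) + \frac{1}{-6 + 14}\right) \left(-2\right) = \left(- 4 \left(1 - 16\right) + \frac{1}{8}\right) \left(-2\right) = \left(\left(-4\right) \left(-15\right) + \frac{1}{8}\right) \left(-2\right) = \left(60 + \frac{1}{8}\right) \left(-2\right) = \frac{481}{8} \left(-2\right) = - \frac{481}{4}$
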